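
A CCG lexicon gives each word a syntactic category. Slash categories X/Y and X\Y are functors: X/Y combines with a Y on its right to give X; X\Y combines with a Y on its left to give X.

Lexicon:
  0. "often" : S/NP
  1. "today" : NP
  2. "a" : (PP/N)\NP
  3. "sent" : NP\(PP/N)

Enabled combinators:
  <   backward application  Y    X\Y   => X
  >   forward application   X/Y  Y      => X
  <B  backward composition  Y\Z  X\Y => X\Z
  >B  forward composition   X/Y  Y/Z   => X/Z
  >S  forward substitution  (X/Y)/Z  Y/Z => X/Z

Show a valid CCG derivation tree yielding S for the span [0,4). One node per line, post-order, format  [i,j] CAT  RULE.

[0,1] S/NP  lex  "often"
[1,2] NP  lex  "today"
[2,3] (PP/N)\NP  lex  "a"
[1,3] PP/N  <  k=2
[3,4] NP\(PP/N)  lex  "sent"
[1,4] NP  <  k=3
[0,4] S  >  k=1

[0,4] S   >
  [0,1] "often" : S/NP
  [1,4] NP   <
    [1,3] PP/N   <
      [1,2] "today" : NP
      [2,3] "a" : (PP/N)\NP
    [3,4] "sent" : NP\(PP/N)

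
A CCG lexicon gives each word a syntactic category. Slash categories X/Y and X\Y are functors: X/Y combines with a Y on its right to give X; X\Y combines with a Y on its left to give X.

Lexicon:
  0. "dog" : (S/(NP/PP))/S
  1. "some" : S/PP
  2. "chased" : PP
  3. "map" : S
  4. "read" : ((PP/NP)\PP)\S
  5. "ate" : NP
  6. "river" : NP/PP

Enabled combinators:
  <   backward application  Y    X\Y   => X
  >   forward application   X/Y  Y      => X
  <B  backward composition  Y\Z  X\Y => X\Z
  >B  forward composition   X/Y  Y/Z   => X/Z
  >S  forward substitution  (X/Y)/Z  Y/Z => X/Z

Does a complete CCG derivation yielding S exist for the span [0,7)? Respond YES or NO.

[0,7] S   >
  [0,6] S/(NP/PP)   >
    [0,1] "dog" : (S/(NP/PP))/S
    [1,6] S   >
      [1,5] S/NP   >B
        [1,2] "some" : S/PP
        [2,5] PP/NP   <
          [2,3] "chased" : PP
          [3,5] (PP/NP)\PP   <
            [3,4] "map" : S
            [4,5] "read" : ((PP/NP)\PP)\S
      [5,6] "ate" : NP
  [6,7] "river" : NP/PP

YES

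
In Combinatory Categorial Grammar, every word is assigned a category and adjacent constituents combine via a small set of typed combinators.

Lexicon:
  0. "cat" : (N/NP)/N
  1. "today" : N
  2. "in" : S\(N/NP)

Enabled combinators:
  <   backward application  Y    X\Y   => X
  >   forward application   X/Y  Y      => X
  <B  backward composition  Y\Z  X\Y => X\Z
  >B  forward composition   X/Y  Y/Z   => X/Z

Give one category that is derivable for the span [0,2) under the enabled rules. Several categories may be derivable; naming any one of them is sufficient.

N/NP

[0,3] S   <
  [0,2] N/NP   >
    [0,1] "cat" : (N/NP)/N
    [1,2] "today" : N
  [2,3] "in" : S\(N/NP)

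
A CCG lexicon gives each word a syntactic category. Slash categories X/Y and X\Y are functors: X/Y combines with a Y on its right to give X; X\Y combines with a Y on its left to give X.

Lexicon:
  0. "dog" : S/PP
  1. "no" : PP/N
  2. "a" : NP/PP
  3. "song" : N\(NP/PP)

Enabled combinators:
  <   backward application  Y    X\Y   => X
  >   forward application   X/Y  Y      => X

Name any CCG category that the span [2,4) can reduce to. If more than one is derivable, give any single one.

N

[0,4] S   >
  [0,1] "dog" : S/PP
  [1,4] PP   >
    [1,2] "no" : PP/N
    [2,4] N   <
      [2,3] "a" : NP/PP
      [3,4] "song" : N\(NP/PP)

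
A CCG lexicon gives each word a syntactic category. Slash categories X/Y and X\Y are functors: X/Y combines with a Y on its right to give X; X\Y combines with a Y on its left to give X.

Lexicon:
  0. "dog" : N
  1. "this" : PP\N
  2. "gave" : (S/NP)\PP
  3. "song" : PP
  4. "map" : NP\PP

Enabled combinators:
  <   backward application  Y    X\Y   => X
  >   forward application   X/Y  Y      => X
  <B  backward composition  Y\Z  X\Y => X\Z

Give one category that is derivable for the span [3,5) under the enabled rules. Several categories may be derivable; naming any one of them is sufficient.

[0,5] S   >
  [0,3] S/NP   <
    [0,2] PP   <
      [0,1] "dog" : N
      [1,2] "this" : PP\N
    [2,3] "gave" : (S/NP)\PP
  [3,5] NP   <
    [3,4] "song" : PP
    [4,5] "map" : NP\PP

NP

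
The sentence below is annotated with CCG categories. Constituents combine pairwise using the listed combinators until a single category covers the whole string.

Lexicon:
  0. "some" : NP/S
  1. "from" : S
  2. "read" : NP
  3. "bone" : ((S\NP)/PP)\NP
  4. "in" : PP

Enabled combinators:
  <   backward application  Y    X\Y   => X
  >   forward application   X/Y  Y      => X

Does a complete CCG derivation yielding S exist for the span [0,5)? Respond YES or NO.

YES

[0,5] S   <
  [0,2] NP   >
    [0,1] "some" : NP/S
    [1,2] "from" : S
  [2,5] S\NP   >
    [2,4] (S\NP)/PP   <
      [2,3] "read" : NP
      [3,4] "bone" : ((S\NP)/PP)\NP
    [4,5] "in" : PP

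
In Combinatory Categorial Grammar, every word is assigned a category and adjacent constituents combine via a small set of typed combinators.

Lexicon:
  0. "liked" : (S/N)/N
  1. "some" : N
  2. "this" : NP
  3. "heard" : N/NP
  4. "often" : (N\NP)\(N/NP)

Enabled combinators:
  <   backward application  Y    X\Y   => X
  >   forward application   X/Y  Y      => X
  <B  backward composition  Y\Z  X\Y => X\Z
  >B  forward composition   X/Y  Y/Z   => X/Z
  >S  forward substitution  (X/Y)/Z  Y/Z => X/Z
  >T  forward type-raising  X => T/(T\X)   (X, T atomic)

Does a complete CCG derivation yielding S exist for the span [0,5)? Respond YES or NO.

[0,5] S   >
  [0,2] S/N   >
    [0,1] "liked" : (S/N)/N
    [1,2] "some" : N
  [2,5] N   <
    [2,3] "this" : NP
    [3,5] N\NP   <
      [3,4] "heard" : N/NP
      [4,5] "often" : (N\NP)\(N/NP)

YES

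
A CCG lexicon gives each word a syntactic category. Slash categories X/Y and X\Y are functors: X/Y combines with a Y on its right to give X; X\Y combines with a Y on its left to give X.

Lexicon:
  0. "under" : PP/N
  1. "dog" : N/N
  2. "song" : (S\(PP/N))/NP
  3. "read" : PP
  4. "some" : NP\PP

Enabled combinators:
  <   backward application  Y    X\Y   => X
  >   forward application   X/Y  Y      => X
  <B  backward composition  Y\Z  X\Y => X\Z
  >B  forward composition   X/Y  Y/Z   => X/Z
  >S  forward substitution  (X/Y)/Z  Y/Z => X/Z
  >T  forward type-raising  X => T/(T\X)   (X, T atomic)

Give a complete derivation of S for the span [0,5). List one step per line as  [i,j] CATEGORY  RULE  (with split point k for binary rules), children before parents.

[0,5] S   <
  [0,2] PP/N   >B
    [0,1] "under" : PP/N
    [1,2] "dog" : N/N
  [2,5] S\(PP/N)   >
    [2,3] "song" : (S\(PP/N))/NP
    [3,5] NP   <
      [3,4] "read" : PP
      [4,5] "some" : NP\PP

[0,1] PP/N  lex  "under"
[1,2] N/N  lex  "dog"
[0,2] PP/N  >B  k=1
[2,3] (S\(PP/N))/NP  lex  "song"
[3,4] PP  lex  "read"
[4,5] NP\PP  lex  "some"
[3,5] NP  <  k=4
[2,5] S\(PP/N)  >  k=3
[0,5] S  <  k=2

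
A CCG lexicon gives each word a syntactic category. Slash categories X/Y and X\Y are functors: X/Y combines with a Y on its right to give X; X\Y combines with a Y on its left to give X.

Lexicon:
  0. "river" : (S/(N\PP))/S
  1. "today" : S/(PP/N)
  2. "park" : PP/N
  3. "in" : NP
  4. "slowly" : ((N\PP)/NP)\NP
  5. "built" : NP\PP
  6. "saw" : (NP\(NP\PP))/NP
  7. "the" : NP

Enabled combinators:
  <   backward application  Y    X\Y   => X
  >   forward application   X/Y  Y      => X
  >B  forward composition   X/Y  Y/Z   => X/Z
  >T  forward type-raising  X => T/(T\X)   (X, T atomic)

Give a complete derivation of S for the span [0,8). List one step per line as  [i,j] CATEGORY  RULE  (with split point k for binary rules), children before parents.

[0,8] S   >
  [0,5] S/NP   >B
    [0,3] S/(N\PP)   >
      [0,1] "river" : (S/(N\PP))/S
      [1,3] S   >
        [1,2] "today" : S/(PP/N)
        [2,3] "park" : PP/N
    [3,5] (N\PP)/NP   <
      [3,4] "in" : NP
      [4,5] "slowly" : ((N\PP)/NP)\NP
  [5,8] NP   <
    [5,6] "built" : NP\PP
    [6,8] NP\(NP\PP)   >
      [6,7] "saw" : (NP\(NP\PP))/NP
      [7,8] "the" : NP

[0,1] (S/(N\PP))/S  lex  "river"
[1,2] S/(PP/N)  lex  "today"
[2,3] PP/N  lex  "park"
[1,3] S  >  k=2
[0,3] S/(N\PP)  >  k=1
[3,4] NP  lex  "in"
[4,5] ((N\PP)/NP)\NP  lex  "slowly"
[3,5] (N\PP)/NP  <  k=4
[0,5] S/NP  >B  k=3
[5,6] NP\PP  lex  "built"
[6,7] (NP\(NP\PP))/NP  lex  "saw"
[7,8] NP  lex  "the"
[6,8] NP\(NP\PP)  >  k=7
[5,8] NP  <  k=6
[0,8] S  >  k=5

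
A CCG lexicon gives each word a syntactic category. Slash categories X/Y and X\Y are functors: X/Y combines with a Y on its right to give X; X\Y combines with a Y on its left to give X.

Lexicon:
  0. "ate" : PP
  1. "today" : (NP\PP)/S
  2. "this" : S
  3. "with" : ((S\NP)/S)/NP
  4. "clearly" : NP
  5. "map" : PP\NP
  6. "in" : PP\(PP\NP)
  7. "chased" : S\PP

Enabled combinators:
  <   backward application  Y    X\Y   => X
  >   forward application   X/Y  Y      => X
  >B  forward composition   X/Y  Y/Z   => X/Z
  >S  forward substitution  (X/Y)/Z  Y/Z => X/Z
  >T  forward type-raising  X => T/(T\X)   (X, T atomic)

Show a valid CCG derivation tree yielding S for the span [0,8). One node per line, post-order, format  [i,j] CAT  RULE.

[0,8] S   <
  [0,3] NP   <
    [0,1] "ate" : PP
    [1,3] NP\PP   >
      [1,2] "today" : (NP\PP)/S
      [2,3] "this" : S
  [3,8] S\NP   >
    [3,5] (S\NP)/S   >
      [3,4] "with" : ((S\NP)/S)/NP
      [4,5] "clearly" : NP
    [5,8] S   <
      [5,7] PP   <
        [5,6] "map" : PP\NP
        [6,7] "in" : PP\(PP\NP)
      [7,8] "chased" : S\PP

[0,1] PP  lex  "ate"
[1,2] (NP\PP)/S  lex  "today"
[2,3] S  lex  "this"
[1,3] NP\PP  >  k=2
[0,3] NP  <  k=1
[3,4] ((S\NP)/S)/NP  lex  "with"
[4,5] NP  lex  "clearly"
[3,5] (S\NP)/S  >  k=4
[5,6] PP\NP  lex  "map"
[6,7] PP\(PP\NP)  lex  "in"
[5,7] PP  <  k=6
[7,8] S\PP  lex  "chased"
[5,8] S  <  k=7
[3,8] S\NP  >  k=5
[0,8] S  <  k=3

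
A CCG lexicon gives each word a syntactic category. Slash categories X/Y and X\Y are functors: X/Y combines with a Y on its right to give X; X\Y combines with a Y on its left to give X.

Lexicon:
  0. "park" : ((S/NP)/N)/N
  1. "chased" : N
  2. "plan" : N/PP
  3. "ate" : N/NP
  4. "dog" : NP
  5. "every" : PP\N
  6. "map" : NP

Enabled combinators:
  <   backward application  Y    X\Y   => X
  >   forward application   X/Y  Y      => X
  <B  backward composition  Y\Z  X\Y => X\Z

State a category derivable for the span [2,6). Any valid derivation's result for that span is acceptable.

N

[0,7] S   >
  [0,6] S/NP   >
    [0,2] (S/NP)/N   >
      [0,1] "park" : ((S/NP)/N)/N
      [1,2] "chased" : N
    [2,6] N   >
      [2,3] "plan" : N/PP
      [3,6] PP   <
        [3,5] N   >
          [3,4] "ate" : N/NP
          [4,5] "dog" : NP
        [5,6] "every" : PP\N
  [6,7] "map" : NP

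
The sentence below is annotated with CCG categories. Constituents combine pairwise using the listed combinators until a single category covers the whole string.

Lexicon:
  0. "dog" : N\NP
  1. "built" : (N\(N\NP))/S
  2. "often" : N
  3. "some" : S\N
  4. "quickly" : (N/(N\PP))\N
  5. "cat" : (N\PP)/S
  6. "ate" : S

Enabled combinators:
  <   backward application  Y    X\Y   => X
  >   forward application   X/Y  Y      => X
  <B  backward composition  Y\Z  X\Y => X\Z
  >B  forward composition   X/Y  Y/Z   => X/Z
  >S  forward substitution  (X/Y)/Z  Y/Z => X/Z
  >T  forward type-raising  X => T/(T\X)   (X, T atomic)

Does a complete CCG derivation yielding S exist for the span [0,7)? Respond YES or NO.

N\NP (N\(N\NP))/S N S\N (N/(N\PP))\N (N\PP)/S S
CKY chart[0,7] = {N, N/(N\N), N/(S\S), NP/(NP\N), PP/(PP\N), S/(S\N)}; S ∉ chart

NO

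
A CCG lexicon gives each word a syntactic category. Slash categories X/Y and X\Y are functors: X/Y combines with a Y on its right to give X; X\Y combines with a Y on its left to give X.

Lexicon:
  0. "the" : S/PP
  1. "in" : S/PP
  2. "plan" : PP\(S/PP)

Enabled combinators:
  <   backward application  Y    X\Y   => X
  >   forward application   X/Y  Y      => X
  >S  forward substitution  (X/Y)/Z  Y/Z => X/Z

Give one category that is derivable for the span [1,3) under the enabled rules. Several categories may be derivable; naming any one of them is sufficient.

PP

[0,3] S   >
  [0,1] "the" : S/PP
  [1,3] PP   <
    [1,2] "in" : S/PP
    [2,3] "plan" : PP\(S/PP)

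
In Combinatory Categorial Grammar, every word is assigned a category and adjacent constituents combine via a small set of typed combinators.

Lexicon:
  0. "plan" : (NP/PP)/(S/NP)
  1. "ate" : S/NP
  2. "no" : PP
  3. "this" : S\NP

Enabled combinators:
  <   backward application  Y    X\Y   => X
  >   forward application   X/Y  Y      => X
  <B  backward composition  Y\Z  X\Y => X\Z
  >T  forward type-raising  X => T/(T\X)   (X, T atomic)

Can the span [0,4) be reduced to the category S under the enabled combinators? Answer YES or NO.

YES

[0,4] S   <
  [0,3] NP   >
    [0,2] NP/PP   >
      [0,1] "plan" : (NP/PP)/(S/NP)
      [1,2] "ate" : S/NP
    [2,3] "no" : PP
  [3,4] "this" : S\NP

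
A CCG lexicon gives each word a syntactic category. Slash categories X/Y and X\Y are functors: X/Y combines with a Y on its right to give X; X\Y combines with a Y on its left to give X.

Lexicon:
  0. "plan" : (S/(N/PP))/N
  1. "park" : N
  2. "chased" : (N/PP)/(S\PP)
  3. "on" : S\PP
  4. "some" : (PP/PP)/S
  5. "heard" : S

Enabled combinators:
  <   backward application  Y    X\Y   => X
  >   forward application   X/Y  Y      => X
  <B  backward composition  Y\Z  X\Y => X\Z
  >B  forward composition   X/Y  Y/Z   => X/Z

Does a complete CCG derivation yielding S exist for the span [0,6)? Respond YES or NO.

[0,6] S   >
  [0,2] S/(N/PP)   >
    [0,1] "plan" : (S/(N/PP))/N
    [1,2] "park" : N
  [2,6] N/PP   >B
    [2,4] N/PP   >
      [2,3] "chased" : (N/PP)/(S\PP)
      [3,4] "on" : S\PP
    [4,6] PP/PP   >
      [4,5] "some" : (PP/PP)/S
      [5,6] "heard" : S

YES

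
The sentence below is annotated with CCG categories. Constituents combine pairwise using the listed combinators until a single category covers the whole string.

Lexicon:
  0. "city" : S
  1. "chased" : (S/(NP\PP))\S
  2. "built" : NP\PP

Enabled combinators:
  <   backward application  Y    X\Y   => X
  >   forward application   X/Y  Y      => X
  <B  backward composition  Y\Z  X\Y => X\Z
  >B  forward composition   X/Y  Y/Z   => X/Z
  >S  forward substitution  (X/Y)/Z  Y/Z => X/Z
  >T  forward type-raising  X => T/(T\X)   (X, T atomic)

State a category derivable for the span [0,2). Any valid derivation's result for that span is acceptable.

S/(NP\PP)

[0,3] S   >
  [0,2] S/(NP\PP)   <
    [0,1] "city" : S
    [1,2] "chased" : (S/(NP\PP))\S
  [2,3] "built" : NP\PP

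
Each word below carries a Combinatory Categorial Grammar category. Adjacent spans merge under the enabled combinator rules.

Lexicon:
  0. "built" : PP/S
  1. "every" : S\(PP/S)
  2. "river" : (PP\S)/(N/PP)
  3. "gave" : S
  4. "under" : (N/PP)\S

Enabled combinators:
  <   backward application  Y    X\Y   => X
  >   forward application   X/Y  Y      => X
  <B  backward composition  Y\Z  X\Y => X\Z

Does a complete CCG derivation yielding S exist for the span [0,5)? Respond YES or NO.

NO

PP/S S\(PP/S) (PP\S)/(N/PP) S (N/PP)\S
CKY chart[0,5] = {PP}; S ∉ chart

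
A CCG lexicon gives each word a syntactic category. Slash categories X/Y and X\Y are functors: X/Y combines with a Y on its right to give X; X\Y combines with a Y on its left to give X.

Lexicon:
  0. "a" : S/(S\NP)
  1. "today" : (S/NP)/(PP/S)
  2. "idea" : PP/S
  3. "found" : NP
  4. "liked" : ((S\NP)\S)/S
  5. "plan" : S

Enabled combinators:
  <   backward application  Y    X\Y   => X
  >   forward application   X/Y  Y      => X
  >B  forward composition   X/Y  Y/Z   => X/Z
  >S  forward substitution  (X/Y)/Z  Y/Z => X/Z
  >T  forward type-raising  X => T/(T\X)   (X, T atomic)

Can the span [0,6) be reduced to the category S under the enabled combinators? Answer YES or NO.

YES

[0,6] S   >
  [0,1] "a" : S/(S\NP)
  [1,6] S\NP   <
    [1,4] S   >
      [1,3] S/NP   >
        [1,2] "today" : (S/NP)/(PP/S)
        [2,3] "idea" : PP/S
      [3,4] "found" : NP
    [4,6] (S\NP)\S   >
      [4,5] "liked" : ((S\NP)\S)/S
      [5,6] "plan" : S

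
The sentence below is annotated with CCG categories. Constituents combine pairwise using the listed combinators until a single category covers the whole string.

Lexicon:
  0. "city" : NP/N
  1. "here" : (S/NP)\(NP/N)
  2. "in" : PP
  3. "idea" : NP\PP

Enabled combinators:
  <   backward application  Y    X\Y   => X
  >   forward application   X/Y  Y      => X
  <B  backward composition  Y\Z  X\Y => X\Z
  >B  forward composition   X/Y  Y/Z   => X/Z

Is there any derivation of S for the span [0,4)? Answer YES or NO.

YES

[0,4] S   >
  [0,2] S/NP   <
    [0,1] "city" : NP/N
    [1,2] "here" : (S/NP)\(NP/N)
  [2,4] NP   <
    [2,3] "in" : PP
    [3,4] "idea" : NP\PP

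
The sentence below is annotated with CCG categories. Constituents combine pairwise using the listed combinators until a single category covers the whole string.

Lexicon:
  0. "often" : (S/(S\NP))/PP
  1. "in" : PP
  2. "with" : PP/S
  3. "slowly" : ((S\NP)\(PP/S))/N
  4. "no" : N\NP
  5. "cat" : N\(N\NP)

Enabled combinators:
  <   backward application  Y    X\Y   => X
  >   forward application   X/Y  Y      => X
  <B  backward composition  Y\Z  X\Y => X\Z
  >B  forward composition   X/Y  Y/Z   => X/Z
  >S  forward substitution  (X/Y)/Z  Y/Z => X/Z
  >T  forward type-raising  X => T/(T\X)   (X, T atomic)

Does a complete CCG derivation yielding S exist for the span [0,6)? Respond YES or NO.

[0,6] S   >
  [0,2] S/(S\NP)   >
    [0,1] "often" : (S/(S\NP))/PP
    [1,2] "in" : PP
  [2,6] S\NP   <
    [2,3] "with" : PP/S
    [3,6] (S\NP)\(PP/S)   >
      [3,4] "slowly" : ((S\NP)\(PP/S))/N
      [4,6] N   <
        [4,5] "no" : N\NP
        [5,6] "cat" : N\(N\NP)

YES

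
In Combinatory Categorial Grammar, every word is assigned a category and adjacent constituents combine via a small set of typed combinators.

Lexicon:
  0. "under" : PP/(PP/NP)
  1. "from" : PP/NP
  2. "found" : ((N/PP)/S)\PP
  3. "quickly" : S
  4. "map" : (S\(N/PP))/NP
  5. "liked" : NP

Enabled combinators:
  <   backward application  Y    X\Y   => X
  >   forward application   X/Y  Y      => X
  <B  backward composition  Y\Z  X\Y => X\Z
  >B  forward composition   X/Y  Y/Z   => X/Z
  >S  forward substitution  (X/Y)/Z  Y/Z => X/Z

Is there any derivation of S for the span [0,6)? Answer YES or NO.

[0,6] S   <
  [0,4] N/PP   >
    [0,3] (N/PP)/S   <
      [0,2] PP   >
        [0,1] "under" : PP/(PP/NP)
        [1,2] "from" : PP/NP
      [2,3] "found" : ((N/PP)/S)\PP
    [3,4] "quickly" : S
  [4,6] S\(N/PP)   >
    [4,5] "map" : (S\(N/PP))/NP
    [5,6] "liked" : NP

YES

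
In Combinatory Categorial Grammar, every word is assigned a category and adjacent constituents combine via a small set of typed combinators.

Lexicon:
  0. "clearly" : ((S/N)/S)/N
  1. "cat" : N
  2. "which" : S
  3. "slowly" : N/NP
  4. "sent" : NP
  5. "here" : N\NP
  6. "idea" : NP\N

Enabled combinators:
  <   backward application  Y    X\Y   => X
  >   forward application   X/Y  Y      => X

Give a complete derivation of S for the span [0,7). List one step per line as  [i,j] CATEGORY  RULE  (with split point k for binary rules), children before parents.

[0,7] S   >
  [0,3] S/N   >
    [0,2] (S/N)/S   >
      [0,1] "clearly" : ((S/N)/S)/N
      [1,2] "cat" : N
    [2,3] "which" : S
  [3,7] N   >
    [3,4] "slowly" : N/NP
    [4,7] NP   <
      [4,6] N   <
        [4,5] "sent" : NP
        [5,6] "here" : N\NP
      [6,7] "idea" : NP\N

[0,1] ((S/N)/S)/N  lex  "clearly"
[1,2] N  lex  "cat"
[0,2] (S/N)/S  >  k=1
[2,3] S  lex  "which"
[0,3] S/N  >  k=2
[3,4] N/NP  lex  "slowly"
[4,5] NP  lex  "sent"
[5,6] N\NP  lex  "here"
[4,6] N  <  k=5
[6,7] NP\N  lex  "idea"
[4,7] NP  <  k=6
[3,7] N  >  k=4
[0,7] S  >  k=3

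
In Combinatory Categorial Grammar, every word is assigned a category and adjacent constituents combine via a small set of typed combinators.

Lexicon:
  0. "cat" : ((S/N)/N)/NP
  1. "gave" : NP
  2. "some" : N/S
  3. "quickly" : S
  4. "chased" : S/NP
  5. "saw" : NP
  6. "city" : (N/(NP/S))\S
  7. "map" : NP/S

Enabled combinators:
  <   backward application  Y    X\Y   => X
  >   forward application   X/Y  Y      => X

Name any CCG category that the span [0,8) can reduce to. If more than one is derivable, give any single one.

S

[0,8] S   >
  [0,4] S/N   >
    [0,2] (S/N)/N   >
      [0,1] "cat" : ((S/N)/N)/NP
      [1,2] "gave" : NP
    [2,4] N   >
      [2,3] "some" : N/S
      [3,4] "quickly" : S
  [4,8] N   >
    [4,7] N/(NP/S)   <
      [4,6] S   >
        [4,5] "chased" : S/NP
        [5,6] "saw" : NP
      [6,7] "city" : (N/(NP/S))\S
    [7,8] "map" : NP/S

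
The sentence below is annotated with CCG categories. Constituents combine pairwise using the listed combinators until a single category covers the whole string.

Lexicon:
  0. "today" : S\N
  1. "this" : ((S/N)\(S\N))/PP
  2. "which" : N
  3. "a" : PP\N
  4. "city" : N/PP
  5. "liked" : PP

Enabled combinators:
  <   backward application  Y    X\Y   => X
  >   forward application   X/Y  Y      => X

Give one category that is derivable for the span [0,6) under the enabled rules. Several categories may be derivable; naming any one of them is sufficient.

S

[0,6] S   >
  [0,4] S/N   <
    [0,1] "today" : S\N
    [1,4] (S/N)\(S\N)   >
      [1,2] "this" : ((S/N)\(S\N))/PP
      [2,4] PP   <
        [2,3] "which" : N
        [3,4] "a" : PP\N
  [4,6] N   >
    [4,5] "city" : N/PP
    [5,6] "liked" : PP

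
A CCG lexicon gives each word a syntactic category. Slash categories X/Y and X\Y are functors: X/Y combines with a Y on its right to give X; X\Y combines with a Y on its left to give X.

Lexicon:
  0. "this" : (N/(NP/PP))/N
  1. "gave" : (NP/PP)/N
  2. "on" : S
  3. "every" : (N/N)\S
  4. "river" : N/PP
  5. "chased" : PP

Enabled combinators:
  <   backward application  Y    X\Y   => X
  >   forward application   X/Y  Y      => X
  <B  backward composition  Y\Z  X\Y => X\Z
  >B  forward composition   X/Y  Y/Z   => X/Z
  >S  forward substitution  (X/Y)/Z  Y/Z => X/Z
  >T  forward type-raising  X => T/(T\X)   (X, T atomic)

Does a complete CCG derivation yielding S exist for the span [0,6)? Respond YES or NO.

NO

(N/(NP/PP))/N (NP/PP)/N S (N/N)\S N/PP PP
CKY chart[0,6] = {N, N/(N\N), N/(PP\PP), NP/(NP\N), PP/(PP\N), S/(S\N)}; S ∉ chart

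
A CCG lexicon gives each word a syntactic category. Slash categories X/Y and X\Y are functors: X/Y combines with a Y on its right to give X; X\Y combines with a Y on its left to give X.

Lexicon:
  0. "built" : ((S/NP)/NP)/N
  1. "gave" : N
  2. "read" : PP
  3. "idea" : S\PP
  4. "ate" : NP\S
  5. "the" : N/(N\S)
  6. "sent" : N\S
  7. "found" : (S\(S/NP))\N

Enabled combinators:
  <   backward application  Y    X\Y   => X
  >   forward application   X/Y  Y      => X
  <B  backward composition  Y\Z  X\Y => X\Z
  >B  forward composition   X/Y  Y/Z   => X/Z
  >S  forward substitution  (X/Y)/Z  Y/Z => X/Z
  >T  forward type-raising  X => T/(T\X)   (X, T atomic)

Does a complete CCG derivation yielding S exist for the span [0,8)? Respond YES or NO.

YES

[0,8] S   <
  [0,5] S/NP   >
    [0,2] (S/NP)/NP   >
      [0,1] "built" : ((S/NP)/NP)/N
      [1,2] "gave" : N
    [2,5] NP   <
      [2,3] "read" : PP
      [3,5] NP\PP   <B
        [3,4] "idea" : S\PP
        [4,5] "ate" : NP\S
  [5,8] S\(S/NP)   <
    [5,7] N   >
      [5,6] "the" : N/(N\S)
      [6,7] "sent" : N\S
    [7,8] "found" : (S\(S/NP))\N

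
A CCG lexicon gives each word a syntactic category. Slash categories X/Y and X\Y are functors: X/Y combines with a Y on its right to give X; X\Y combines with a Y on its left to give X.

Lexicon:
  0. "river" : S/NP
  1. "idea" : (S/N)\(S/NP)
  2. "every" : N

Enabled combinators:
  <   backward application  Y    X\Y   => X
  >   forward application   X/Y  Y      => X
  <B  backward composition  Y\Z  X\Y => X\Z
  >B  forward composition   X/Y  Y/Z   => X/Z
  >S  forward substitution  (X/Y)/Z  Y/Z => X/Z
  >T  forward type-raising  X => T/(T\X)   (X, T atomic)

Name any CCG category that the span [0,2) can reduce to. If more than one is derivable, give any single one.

[0,3] S   >
  [0,2] S/N   <
    [0,1] "river" : S/NP
    [1,2] "idea" : (S/N)\(S/NP)
  [2,3] "every" : N

S/N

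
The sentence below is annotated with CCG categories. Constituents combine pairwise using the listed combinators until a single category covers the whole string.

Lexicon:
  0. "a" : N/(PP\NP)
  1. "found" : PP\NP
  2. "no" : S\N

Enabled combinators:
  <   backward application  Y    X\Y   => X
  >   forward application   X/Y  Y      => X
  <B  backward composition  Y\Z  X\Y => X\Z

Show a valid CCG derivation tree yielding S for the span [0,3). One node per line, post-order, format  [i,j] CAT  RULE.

[0,3] S   <
  [0,2] N   >
    [0,1] "a" : N/(PP\NP)
    [1,2] "found" : PP\NP
  [2,3] "no" : S\N

[0,1] N/(PP\NP)  lex  "a"
[1,2] PP\NP  lex  "found"
[0,2] N  >  k=1
[2,3] S\N  lex  "no"
[0,3] S  <  k=2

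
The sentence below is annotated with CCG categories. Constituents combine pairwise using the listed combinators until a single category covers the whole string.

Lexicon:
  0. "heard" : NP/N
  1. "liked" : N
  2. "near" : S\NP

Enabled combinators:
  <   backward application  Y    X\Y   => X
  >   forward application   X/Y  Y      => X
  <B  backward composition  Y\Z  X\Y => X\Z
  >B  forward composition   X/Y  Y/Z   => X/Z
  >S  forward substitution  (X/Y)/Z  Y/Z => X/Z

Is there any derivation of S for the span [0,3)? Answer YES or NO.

YES

[0,3] S   <
  [0,2] NP   >
    [0,1] "heard" : NP/N
    [1,2] "liked" : N
  [2,3] "near" : S\NP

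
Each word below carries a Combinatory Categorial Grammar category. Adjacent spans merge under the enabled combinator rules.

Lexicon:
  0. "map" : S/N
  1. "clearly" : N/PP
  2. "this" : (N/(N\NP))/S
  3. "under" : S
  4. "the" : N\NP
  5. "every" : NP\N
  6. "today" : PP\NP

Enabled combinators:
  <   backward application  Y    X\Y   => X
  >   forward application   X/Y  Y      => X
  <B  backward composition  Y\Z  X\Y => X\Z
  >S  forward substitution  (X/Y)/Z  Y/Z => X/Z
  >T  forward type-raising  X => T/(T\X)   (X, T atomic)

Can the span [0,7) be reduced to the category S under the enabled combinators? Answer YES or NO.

[0,7] S   >
  [0,1] "map" : S/N
  [1,7] N   >
    [1,2] "clearly" : N/PP
    [2,7] PP   <
      [2,5] N   >
        [2,4] N/(N\NP)   >
          [2,3] "this" : (N/(N\NP))/S
          [3,4] "under" : S
        [4,5] "the" : N\NP
      [5,7] PP\N   <B
        [5,6] "every" : NP\N
        [6,7] "today" : PP\NP

YES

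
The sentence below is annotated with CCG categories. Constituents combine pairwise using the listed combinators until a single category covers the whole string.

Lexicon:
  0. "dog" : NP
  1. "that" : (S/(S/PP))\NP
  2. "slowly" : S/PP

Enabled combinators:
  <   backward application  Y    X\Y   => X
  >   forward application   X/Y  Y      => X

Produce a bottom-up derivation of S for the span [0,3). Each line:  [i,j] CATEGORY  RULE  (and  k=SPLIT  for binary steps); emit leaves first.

[0,3] S   >
  [0,2] S/(S/PP)   <
    [0,1] "dog" : NP
    [1,2] "that" : (S/(S/PP))\NP
  [2,3] "slowly" : S/PP

[0,1] NP  lex  "dog"
[1,2] (S/(S/PP))\NP  lex  "that"
[0,2] S/(S/PP)  <  k=1
[2,3] S/PP  lex  "slowly"
[0,3] S  >  k=2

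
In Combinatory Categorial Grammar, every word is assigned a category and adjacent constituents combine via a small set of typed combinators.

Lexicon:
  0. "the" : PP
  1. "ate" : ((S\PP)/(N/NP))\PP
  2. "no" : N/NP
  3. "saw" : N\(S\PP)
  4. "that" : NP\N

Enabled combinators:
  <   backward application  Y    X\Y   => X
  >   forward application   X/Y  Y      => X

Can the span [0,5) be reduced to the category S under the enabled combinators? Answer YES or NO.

PP ((S\PP)/(N/NP))\PP N/NP N\(S\PP) NP\N
CKY chart[0,5] = {NP}; S ∉ chart

NO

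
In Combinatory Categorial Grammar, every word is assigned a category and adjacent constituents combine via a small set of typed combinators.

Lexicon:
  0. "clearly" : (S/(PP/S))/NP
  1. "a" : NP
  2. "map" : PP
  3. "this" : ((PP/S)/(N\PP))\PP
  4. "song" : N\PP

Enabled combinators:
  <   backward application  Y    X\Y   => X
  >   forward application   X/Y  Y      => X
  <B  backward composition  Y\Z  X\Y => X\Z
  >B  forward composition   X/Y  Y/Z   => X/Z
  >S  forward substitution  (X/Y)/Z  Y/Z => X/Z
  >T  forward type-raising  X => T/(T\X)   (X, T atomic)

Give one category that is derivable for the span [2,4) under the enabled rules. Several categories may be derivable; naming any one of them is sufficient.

(PP/S)/(N\PP)

[0,5] S   >
  [0,2] S/(PP/S)   >
    [0,1] "clearly" : (S/(PP/S))/NP
    [1,2] "a" : NP
  [2,5] PP/S   >
    [2,4] (PP/S)/(N\PP)   <
      [2,3] "map" : PP
      [3,4] "this" : ((PP/S)/(N\PP))\PP
    [4,5] "song" : N\PP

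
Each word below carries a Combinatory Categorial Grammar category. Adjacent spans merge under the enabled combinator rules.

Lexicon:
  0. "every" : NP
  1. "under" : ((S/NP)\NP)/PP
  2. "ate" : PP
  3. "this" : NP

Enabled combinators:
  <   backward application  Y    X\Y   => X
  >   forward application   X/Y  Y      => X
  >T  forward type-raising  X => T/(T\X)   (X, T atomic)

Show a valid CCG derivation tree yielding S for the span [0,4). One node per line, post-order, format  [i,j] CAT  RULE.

[0,1] NP  lex  "every"
[1,2] ((S/NP)\NP)/PP  lex  "under"
[2,3] PP  lex  "ate"
[1,3] (S/NP)\NP  >  k=2
[0,3] S/NP  <  k=1
[3,4] NP  lex  "this"
[0,4] S  >  k=3

[0,4] S   >
  [0,3] S/NP   <
    [0,1] "every" : NP
    [1,3] (S/NP)\NP   >
      [1,2] "under" : ((S/NP)\NP)/PP
      [2,3] "ate" : PP
  [3,4] "this" : NP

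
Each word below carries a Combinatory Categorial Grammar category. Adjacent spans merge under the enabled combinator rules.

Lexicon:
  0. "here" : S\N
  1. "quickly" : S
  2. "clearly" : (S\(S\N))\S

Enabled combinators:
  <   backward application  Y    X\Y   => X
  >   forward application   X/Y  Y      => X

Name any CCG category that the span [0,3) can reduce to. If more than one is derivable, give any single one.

[0,3] S   <
  [0,1] "here" : S\N
  [1,3] S\(S\N)   <
    [1,2] "quickly" : S
    [2,3] "clearly" : (S\(S\N))\S

S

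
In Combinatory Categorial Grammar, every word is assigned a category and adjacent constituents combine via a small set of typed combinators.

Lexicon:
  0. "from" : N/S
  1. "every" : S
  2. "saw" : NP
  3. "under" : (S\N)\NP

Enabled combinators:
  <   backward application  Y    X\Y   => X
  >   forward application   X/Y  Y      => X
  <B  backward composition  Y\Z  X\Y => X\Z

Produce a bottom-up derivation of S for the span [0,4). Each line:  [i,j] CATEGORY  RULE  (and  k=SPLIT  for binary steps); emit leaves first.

[0,4] S   <
  [0,2] N   >
    [0,1] "from" : N/S
    [1,2] "every" : S
  [2,4] S\N   <
    [2,3] "saw" : NP
    [3,4] "under" : (S\N)\NP

[0,1] N/S  lex  "from"
[1,2] S  lex  "every"
[0,2] N  >  k=1
[2,3] NP  lex  "saw"
[3,4] (S\N)\NP  lex  "under"
[2,4] S\N  <  k=3
[0,4] S  <  k=2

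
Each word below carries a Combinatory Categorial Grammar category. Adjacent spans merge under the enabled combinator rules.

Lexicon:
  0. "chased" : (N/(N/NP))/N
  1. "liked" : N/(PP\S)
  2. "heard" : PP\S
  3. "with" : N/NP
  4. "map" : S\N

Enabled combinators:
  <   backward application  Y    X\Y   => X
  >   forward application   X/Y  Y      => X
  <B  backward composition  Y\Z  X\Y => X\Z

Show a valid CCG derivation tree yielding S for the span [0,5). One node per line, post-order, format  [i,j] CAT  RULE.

[0,1] (N/(N/NP))/N  lex  "chased"
[1,2] N/(PP\S)  lex  "liked"
[2,3] PP\S  lex  "heard"
[1,3] N  >  k=2
[0,3] N/(N/NP)  >  k=1
[3,4] N/NP  lex  "with"
[0,4] N  >  k=3
[4,5] S\N  lex  "map"
[0,5] S  <  k=4

[0,5] S   <
  [0,4] N   >
    [0,3] N/(N/NP)   >
      [0,1] "chased" : (N/(N/NP))/N
      [1,3] N   >
        [1,2] "liked" : N/(PP\S)
        [2,3] "heard" : PP\S
    [3,4] "with" : N/NP
  [4,5] "map" : S\N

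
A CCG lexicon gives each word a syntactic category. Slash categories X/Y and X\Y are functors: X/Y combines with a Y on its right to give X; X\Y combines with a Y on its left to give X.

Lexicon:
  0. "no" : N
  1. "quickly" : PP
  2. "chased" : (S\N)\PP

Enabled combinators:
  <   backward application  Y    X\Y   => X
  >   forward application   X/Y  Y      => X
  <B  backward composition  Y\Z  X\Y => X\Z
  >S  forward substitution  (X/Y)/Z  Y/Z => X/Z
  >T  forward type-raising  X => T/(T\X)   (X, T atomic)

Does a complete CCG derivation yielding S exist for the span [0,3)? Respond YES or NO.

YES

[0,3] S   >
  [0,1] S/(S\N)   >T
    [0,1] "no" : N
  [1,3] S\N   <
    [1,2] "quickly" : PP
    [2,3] "chased" : (S\N)\PP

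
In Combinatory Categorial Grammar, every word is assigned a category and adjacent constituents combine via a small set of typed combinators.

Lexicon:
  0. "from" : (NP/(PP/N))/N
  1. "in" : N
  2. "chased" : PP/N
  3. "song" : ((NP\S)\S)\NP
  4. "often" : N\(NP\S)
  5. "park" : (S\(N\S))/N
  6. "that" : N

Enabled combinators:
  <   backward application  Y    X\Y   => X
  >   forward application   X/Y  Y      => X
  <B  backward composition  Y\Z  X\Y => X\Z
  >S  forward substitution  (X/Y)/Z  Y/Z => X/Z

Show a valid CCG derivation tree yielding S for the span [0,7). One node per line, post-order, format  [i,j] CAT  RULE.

[0,1] (NP/(PP/N))/N  lex  "from"
[1,2] N  lex  "in"
[0,2] NP/(PP/N)  >  k=1
[2,3] PP/N  lex  "chased"
[0,3] NP  >  k=2
[3,4] ((NP\S)\S)\NP  lex  "song"
[0,4] (NP\S)\S  <  k=3
[4,5] N\(NP\S)  lex  "often"
[0,5] N\S  <B  k=4
[5,6] (S\(N\S))/N  lex  "park"
[6,7] N  lex  "that"
[5,7] S\(N\S)  >  k=6
[0,7] S  <  k=5

[0,7] S   <
  [0,5] N\S   <B
    [0,4] (NP\S)\S   <
      [0,3] NP   >
        [0,2] NP/(PP/N)   >
          [0,1] "from" : (NP/(PP/N))/N
          [1,2] "in" : N
        [2,3] "chased" : PP/N
      [3,4] "song" : ((NP\S)\S)\NP
    [4,5] "often" : N\(NP\S)
  [5,7] S\(N\S)   >
    [5,6] "park" : (S\(N\S))/N
    [6,7] "that" : N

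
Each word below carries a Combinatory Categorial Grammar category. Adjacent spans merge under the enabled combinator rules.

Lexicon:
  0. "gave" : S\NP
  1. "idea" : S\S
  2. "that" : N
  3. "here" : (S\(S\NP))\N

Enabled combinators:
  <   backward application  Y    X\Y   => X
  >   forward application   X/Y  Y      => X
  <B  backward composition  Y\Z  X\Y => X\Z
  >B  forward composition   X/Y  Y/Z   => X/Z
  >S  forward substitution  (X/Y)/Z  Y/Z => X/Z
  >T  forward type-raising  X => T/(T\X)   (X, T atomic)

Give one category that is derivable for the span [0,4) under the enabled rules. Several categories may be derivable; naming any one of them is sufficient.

S

[0,4] S   <
  [0,2] S\NP   <B
    [0,1] "gave" : S\NP
    [1,2] "idea" : S\S
  [2,4] S\(S\NP)   <
    [2,3] "that" : N
    [3,4] "here" : (S\(S\NP))\N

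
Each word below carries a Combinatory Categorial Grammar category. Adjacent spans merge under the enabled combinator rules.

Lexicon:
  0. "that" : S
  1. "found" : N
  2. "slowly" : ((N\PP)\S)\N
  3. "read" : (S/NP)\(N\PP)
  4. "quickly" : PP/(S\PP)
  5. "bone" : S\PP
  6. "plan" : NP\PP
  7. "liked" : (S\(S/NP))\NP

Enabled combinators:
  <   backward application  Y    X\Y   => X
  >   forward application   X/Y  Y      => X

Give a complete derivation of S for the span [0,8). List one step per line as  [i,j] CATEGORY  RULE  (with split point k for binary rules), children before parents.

[0,1] S  lex  "that"
[1,2] N  lex  "found"
[2,3] ((N\PP)\S)\N  lex  "slowly"
[1,3] (N\PP)\S  <  k=2
[0,3] N\PP  <  k=1
[3,4] (S/NP)\(N\PP)  lex  "read"
[0,4] S/NP  <  k=3
[4,5] PP/(S\PP)  lex  "quickly"
[5,6] S\PP  lex  "bone"
[4,6] PP  >  k=5
[6,7] NP\PP  lex  "plan"
[4,7] NP  <  k=6
[7,8] (S\(S/NP))\NP  lex  "liked"
[4,8] S\(S/NP)  <  k=7
[0,8] S  <  k=4

[0,8] S   <
  [0,4] S/NP   <
    [0,3] N\PP   <
      [0,1] "that" : S
      [1,3] (N\PP)\S   <
        [1,2] "found" : N
        [2,3] "slowly" : ((N\PP)\S)\N
    [3,4] "read" : (S/NP)\(N\PP)
  [4,8] S\(S/NP)   <
    [4,7] NP   <
      [4,6] PP   >
        [4,5] "quickly" : PP/(S\PP)
        [5,6] "bone" : S\PP
      [6,7] "plan" : NP\PP
    [7,8] "liked" : (S\(S/NP))\NP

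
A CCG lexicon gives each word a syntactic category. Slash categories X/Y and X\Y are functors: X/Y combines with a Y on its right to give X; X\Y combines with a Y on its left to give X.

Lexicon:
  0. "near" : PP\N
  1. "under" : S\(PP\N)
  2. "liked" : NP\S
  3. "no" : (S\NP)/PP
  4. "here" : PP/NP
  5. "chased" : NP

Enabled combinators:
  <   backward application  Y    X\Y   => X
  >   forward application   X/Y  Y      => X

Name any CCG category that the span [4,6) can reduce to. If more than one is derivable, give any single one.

[0,6] S   <
  [0,3] NP   <
    [0,2] S   <
      [0,1] "near" : PP\N
      [1,2] "under" : S\(PP\N)
    [2,3] "liked" : NP\S
  [3,6] S\NP   >
    [3,4] "no" : (S\NP)/PP
    [4,6] PP   >
      [4,5] "here" : PP/NP
      [5,6] "chased" : NP

PP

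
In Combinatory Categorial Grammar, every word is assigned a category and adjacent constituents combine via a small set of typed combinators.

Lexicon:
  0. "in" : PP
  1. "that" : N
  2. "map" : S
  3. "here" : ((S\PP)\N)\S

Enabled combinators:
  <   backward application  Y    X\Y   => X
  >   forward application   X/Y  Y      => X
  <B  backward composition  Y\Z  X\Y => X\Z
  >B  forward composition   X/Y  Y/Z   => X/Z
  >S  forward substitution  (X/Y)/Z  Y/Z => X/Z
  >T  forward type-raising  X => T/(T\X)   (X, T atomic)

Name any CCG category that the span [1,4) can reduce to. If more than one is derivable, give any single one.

[0,4] S   <
  [0,1] "in" : PP
  [1,4] S\PP   <
    [1,2] "that" : N
    [2,4] (S\PP)\N   <
      [2,3] "map" : S
      [3,4] "here" : ((S\PP)\N)\S

S\PP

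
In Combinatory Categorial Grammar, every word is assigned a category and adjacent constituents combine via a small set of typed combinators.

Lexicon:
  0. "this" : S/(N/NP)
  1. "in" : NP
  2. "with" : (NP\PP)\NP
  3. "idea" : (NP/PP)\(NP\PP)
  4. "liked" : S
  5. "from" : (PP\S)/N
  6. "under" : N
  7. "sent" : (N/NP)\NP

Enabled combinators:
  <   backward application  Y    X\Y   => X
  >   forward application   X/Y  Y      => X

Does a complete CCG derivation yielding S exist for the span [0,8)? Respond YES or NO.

YES

[0,8] S   >
  [0,1] "this" : S/(N/NP)
  [1,8] N/NP   <
    [1,7] NP   >
      [1,4] NP/PP   <
        [1,3] NP\PP   <
          [1,2] "in" : NP
          [2,3] "with" : (NP\PP)\NP
        [3,4] "idea" : (NP/PP)\(NP\PP)
      [4,7] PP   <
        [4,5] "liked" : S
        [5,7] PP\S   >
          [5,6] "from" : (PP\S)/N
          [6,7] "under" : N
    [7,8] "sent" : (N/NP)\NP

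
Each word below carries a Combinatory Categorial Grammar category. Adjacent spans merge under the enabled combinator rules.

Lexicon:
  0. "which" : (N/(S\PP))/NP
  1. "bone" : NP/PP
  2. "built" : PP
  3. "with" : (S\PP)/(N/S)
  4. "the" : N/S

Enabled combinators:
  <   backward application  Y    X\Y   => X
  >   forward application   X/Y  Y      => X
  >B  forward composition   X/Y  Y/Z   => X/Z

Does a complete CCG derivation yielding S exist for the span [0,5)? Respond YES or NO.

(N/(S\PP))/NP NP/PP PP (S\PP)/(N/S) N/S
CKY chart[0,5] = {N}; S ∉ chart

NO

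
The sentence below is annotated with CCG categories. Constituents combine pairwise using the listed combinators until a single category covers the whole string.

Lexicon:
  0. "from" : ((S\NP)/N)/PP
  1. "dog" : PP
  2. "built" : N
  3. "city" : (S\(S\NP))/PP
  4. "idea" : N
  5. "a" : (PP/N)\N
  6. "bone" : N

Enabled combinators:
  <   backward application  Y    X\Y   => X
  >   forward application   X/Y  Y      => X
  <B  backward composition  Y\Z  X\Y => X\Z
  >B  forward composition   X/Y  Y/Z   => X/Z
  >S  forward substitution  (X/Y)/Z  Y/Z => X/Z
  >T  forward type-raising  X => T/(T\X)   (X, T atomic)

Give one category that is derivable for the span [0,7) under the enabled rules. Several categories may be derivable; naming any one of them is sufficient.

[0,7] S   <
  [0,3] S\NP   >
    [0,2] (S\NP)/N   >
      [0,1] "from" : ((S\NP)/N)/PP
      [1,2] "dog" : PP
    [2,3] "built" : N
  [3,7] S\(S\NP)   >
    [3,4] "city" : (S\(S\NP))/PP
    [4,7] PP   >
      [4,6] PP/N   <
        [4,5] "idea" : N
        [5,6] "a" : (PP/N)\N
      [6,7] "bone" : N

S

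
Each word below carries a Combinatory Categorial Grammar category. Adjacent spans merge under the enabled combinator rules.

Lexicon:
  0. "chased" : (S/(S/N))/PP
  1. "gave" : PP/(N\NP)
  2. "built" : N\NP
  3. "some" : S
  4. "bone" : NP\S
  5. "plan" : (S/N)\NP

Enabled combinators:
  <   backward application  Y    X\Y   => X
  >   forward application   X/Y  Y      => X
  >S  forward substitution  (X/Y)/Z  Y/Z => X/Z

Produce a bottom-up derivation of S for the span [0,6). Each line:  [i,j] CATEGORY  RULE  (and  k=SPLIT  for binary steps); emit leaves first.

[0,1] (S/(S/N))/PP  lex  "chased"
[1,2] PP/(N\NP)  lex  "gave"
[2,3] N\NP  lex  "built"
[1,3] PP  >  k=2
[0,3] S/(S/N)  >  k=1
[3,4] S  lex  "some"
[4,5] NP\S  lex  "bone"
[3,5] NP  <  k=4
[5,6] (S/N)\NP  lex  "plan"
[3,6] S/N  <  k=5
[0,6] S  >  k=3

[0,6] S   >
  [0,3] S/(S/N)   >
    [0,1] "chased" : (S/(S/N))/PP
    [1,3] PP   >
      [1,2] "gave" : PP/(N\NP)
      [2,3] "built" : N\NP
  [3,6] S/N   <
    [3,5] NP   <
      [3,4] "some" : S
      [4,5] "bone" : NP\S
    [5,6] "plan" : (S/N)\NP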